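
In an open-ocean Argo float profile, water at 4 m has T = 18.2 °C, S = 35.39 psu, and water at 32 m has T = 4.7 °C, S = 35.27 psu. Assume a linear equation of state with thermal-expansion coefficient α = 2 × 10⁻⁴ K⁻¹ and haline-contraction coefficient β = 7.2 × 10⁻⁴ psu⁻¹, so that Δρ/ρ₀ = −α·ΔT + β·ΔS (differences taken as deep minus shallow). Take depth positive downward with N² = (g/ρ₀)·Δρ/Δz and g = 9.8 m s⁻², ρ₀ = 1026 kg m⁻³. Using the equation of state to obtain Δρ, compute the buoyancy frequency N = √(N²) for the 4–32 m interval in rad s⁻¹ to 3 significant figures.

0.0302 rad s⁻¹

ΔT = -13.5 K, ΔS = -0.12 psu (deep − shallow).
Δρ/ρ₀ = −αΔT + βΔS = 2.70 × 10⁻³ − 8.64 × 10⁻⁵ = 2.6136 × 10⁻³, so Δρ ≈ 2.682 kg m⁻³.
N² = (g/ρ₀)·Δρ/Δz = g·(Δρ/ρ₀)/Δz = 9.8 × 2.6136 × 10⁻³ / 28 = 9.1476 × 10⁻⁴ s⁻².
N = √(9.1476 × 10⁻⁴) = 0.030245 rad s⁻¹ ≈ 0.0302 rad s⁻¹.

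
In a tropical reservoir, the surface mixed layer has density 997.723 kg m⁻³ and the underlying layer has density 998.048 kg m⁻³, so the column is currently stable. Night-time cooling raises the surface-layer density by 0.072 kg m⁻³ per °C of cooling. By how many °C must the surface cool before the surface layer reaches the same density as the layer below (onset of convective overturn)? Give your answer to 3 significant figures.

Density deficit of the surface layer: 998.048 − 997.723 = 0.325 kg m⁻³.
Required change = 0.325 / 0.072 = 4.51 °C.

4.51 °C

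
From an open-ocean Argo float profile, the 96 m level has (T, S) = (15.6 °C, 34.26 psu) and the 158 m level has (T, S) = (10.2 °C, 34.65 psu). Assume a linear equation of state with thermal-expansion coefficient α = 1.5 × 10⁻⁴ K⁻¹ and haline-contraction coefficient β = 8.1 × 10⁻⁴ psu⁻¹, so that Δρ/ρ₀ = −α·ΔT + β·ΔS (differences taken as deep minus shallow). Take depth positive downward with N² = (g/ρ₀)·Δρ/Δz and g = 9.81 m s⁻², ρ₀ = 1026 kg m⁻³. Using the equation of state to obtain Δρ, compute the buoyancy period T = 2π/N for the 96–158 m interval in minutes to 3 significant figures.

7.85 min

ΔT = -5.4 K, ΔS = +0.39 psu (deep − shallow).
Δρ/ρ₀ = −αΔT + βΔS = 8.10 × 10⁻⁴ + 3.159 × 10⁻⁴ = 1.1259 × 10⁻³, so Δρ ≈ 1.155 kg m⁻³.
N² = (g/ρ₀)·Δρ/Δz = g·(Δρ/ρ₀)/Δz = 9.81 × 1.1259 × 10⁻³ / 62 = 1.7815 × 10⁻⁴ s⁻².
N = √(1.7815 × 10⁻⁴) = 0.013347 rad s⁻¹ → T = 2π/N = 470.76 s = 7.8460 min ≈ 7.85 min.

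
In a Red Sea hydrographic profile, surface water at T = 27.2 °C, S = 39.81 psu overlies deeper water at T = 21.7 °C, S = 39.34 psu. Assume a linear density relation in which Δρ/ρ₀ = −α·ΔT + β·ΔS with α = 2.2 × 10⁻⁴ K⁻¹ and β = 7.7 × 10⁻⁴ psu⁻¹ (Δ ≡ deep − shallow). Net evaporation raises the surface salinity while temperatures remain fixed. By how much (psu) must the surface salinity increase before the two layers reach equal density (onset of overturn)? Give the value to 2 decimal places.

Neutral buoyancy requires −α(T_deep − T_surf) + β(S_deep − S_surf′) = 0.
S_surf′ = S_deep − (α/β)·ΔT = 39.34 − (2.2 × 10⁻⁴/7.7 × 10⁻⁴)·(-5.5) = 40.9114 psu.
Increase required: 40.9114 − 39.81 = 1.1014 psu.

1.10 psu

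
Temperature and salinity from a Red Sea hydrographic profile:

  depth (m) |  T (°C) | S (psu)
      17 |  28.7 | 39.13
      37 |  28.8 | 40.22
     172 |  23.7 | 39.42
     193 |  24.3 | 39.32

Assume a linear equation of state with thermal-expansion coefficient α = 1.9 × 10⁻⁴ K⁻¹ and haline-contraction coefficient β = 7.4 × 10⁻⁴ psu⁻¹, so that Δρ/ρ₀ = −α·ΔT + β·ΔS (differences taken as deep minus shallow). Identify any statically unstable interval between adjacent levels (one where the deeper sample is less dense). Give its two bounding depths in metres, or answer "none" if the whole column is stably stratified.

172–193 m

Evaluate Δρ/ρ₀ = −αΔT + βΔS across each adjacent pair:
  17–37 m: −αΔT+βΔS = −(1.9 × 10⁻⁴)(+0.1)+(7.4 × 10⁻⁴)(+1.09) = 7.9 × 10⁻⁴ → stable
  37–172 m: −αΔT+βΔS = −(1.9 × 10⁻⁴)(-5.1)+(7.4 × 10⁻⁴)(-0.80) = 3.8 × 10⁻⁴ → stable
  172–193 m: −αΔT+βΔS = −(1.9 × 10⁻⁴)(+0.6)+(7.4 × 10⁻⁴)(-0.10) = -1.9 × 10⁻⁴ → UNSTABLE
The 172–193 m interval has Δρ < 0: lighter water underlies denser water.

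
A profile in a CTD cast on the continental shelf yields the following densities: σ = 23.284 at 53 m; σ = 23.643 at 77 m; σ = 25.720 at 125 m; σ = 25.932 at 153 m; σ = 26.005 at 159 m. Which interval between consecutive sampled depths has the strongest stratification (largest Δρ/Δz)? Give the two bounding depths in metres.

77–125 m

Compute the density gradient over each adjacent pair:
  53–77 m: Δρ/Δz = 0.359/24 = 0.015 kg m⁻⁴
  77–125 m: Δρ/Δz = 2.077/48 = 0.043 kg m⁻⁴
  125–153 m: Δρ/Δz = 0.212/28 = 7.6 × 10⁻³ kg m⁻⁴
  153–159 m: Δρ/Δz = 0.073/6 = 0.012 kg m⁻⁴
The largest gradient is in the 77–125 m interval — the pycnocline.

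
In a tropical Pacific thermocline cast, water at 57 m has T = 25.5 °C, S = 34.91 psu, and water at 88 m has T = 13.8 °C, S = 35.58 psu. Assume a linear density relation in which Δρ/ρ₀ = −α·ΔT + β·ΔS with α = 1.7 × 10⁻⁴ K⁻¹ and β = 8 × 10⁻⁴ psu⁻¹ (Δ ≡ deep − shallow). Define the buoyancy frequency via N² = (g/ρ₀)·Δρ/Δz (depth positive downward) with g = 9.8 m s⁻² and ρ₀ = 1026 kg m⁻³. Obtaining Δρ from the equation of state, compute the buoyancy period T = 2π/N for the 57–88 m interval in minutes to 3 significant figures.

ΔT = -11.7 K, ΔS = +0.67 psu (deep − shallow).
Δρ/ρ₀ = −αΔT + βΔS = 1.989 × 10⁻³ + 5.36 × 10⁻⁴ = 2.525 × 10⁻³, so Δρ ≈ 2.591 kg m⁻³.
N² = (g/ρ₀)·Δρ/Δz = g·(Δρ/ρ₀)/Δz = 9.8 × 2.525 × 10⁻³ / 31 = 7.9823 × 10⁻⁴ s⁻².
N = √(7.9823 × 10⁻⁴) = 0.028253 rad s⁻¹ → T = 2π/N = 222.39 s = 3.7065 min ≈ 3.71 min.

3.71 min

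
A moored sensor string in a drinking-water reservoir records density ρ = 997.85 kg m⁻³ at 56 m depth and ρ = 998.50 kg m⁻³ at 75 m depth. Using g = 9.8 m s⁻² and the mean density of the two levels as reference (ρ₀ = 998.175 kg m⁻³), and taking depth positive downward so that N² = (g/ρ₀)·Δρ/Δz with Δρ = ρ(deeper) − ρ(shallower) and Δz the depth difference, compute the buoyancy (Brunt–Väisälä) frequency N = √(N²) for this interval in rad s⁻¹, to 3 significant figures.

0.0183 rad s⁻¹

Δρ = 998.50 − 997.85 = 0.65 kg m⁻³ over Δz = 75 − 56 = 19 m.
N² = (9.8/998.175) × (0.65/19) = 3.3588 × 10⁻⁴ s⁻².
N = √(3.3588 × 10⁻⁴) = 0.018327 rad s⁻¹ ≈ 0.0183 rad s⁻¹.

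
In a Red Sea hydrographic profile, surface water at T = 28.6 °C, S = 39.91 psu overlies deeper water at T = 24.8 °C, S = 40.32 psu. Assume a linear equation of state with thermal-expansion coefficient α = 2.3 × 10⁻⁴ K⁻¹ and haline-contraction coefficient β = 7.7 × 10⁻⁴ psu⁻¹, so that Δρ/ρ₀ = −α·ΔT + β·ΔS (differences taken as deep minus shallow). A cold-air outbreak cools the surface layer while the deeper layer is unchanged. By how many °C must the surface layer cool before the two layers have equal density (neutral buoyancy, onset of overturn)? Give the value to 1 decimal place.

Neutral buoyancy requires Δρ = 0, i.e. −α(T_deep − T_surf′) + β(S_deep − S_surf) = 0.
T_surf′ = T_deep − (β/α)·ΔS = 24.8 − (7.7 × 10⁻⁴/2.3 × 10⁻⁴)·(+0.41) = 23.427 °C.
Cooling required: 28.6 − (23.427) = 5.173 °C.

5.2 °C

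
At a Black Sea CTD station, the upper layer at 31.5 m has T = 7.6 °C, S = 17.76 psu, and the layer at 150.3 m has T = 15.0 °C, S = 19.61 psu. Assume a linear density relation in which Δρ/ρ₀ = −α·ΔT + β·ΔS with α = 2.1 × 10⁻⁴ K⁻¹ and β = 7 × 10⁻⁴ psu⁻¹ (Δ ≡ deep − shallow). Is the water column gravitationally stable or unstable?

ΔT = 15.0 − 7.6 = +7.4 K and ΔS = 19.61 − 17.76 = +1.85 psu (deep − shallow).
−αΔT = -1.554 × 10⁻³; βΔS = 1.295 × 10⁻³; sum Δρ/ρ₀ = -2.59 × 10⁻⁴.
Δρ/ρ₀ < 0, so Δρ < 0: deeper water is lighter → statically unstable; the column would overturn.

unstable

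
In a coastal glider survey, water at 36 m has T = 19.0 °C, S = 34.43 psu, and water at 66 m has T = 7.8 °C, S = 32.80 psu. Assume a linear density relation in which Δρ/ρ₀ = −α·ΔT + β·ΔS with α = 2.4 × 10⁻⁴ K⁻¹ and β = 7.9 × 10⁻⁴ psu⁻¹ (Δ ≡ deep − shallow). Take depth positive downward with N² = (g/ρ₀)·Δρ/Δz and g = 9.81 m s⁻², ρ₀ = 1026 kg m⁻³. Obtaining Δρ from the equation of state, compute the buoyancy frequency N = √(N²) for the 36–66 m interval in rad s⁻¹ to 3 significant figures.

0.0214 rad s⁻¹

ΔT = -11.2 K, ΔS = -1.63 psu (deep − shallow).
Δρ/ρ₀ = −αΔT + βΔS = 2.688 × 10⁻³ − 1.2877 × 10⁻³ = 1.4003 × 10⁻³, so Δρ ≈ 1.437 kg m⁻³.
N² = (g/ρ₀)·Δρ/Δz = g·(Δρ/ρ₀)/Δz = 9.81 × 1.4003 × 10⁻³ / 30 = 4.5790 × 10⁻⁴ s⁻².
N = √(4.5790 × 10⁻⁴) = 0.021399 rad s⁻¹ ≈ 0.0214 rad s⁻¹.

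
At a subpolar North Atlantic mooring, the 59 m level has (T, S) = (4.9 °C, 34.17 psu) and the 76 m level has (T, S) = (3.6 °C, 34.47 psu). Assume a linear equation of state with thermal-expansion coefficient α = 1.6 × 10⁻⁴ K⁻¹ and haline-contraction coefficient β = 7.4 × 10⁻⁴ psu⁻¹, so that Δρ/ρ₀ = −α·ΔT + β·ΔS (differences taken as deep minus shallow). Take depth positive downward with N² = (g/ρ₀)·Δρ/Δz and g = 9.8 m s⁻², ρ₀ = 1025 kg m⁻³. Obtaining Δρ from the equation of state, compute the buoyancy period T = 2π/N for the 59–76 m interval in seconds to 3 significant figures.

399 s

ΔT = -1.3 K, ΔS = +0.30 psu (deep − shallow).
Δρ/ρ₀ = −αΔT + βΔS = 2.08 × 10⁻⁴ + 2.22 × 10⁻⁴ = 4.30 × 10⁻⁴, so Δρ ≈ 0.4407 kg m⁻³.
N² = (g/ρ₀)·Δρ/Δz = g·(Δρ/ρ₀)/Δz = 9.8 × 4.30 × 10⁻⁴ / 17 = 2.4788 × 10⁻⁴ s⁻².
N = √(2.4788 × 10⁻⁴) = 0.015744 rad s⁻¹ → T = 2π/N = 399.08 s ≈ 399 s.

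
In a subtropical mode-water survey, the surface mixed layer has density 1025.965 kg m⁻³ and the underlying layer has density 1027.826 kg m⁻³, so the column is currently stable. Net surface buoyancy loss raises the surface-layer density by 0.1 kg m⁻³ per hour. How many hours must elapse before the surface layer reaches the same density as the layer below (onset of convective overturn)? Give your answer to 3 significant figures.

Density deficit of the surface layer: 1027.826 − 1025.965 = 1.861 kg m⁻³.
Required change = 1.861 / 0.1 = 18.6 hours.

18.6 hours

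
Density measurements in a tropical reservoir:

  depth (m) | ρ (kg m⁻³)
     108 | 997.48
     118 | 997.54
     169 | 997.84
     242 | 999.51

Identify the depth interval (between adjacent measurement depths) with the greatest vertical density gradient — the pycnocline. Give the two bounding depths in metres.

169–242 m

Compute the density gradient over each adjacent pair:
  108–118 m: Δρ/Δz = 0.06/10 = 6.0 × 10⁻³ kg m⁻⁴
  118–169 m: Δρ/Δz = 0.30/51 = 5.9 × 10⁻³ kg m⁻⁴
  169–242 m: Δρ/Δz = 1.67/73 = 0.023 kg m⁻⁴
The largest gradient is in the 169–242 m interval — the pycnocline.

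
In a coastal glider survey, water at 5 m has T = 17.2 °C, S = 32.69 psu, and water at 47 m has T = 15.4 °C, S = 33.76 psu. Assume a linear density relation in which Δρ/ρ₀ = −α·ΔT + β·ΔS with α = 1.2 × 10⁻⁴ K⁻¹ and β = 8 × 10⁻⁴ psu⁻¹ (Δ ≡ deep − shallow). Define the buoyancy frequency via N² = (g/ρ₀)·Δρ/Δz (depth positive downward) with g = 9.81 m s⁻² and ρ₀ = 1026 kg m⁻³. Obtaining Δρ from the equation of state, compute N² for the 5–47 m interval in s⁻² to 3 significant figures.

ΔT = -1.8 K, ΔS = +1.07 psu (deep − shallow).
Δρ/ρ₀ = −αΔT + βΔS = 2.16 × 10⁻⁴ + 8.56 × 10⁻⁴ = 1.072 × 10⁻³, so Δρ ≈ 1.100 kg m⁻³.
N² = (g/ρ₀)·Δρ/Δz = g·(Δρ/ρ₀)/Δz = 9.81 × 1.072 × 10⁻³ / 42 = 2.5039 × 10⁻⁴ s⁻² ≈ 2.50 × 10⁻⁴ s⁻².

2.50 × 10⁻⁴ s⁻²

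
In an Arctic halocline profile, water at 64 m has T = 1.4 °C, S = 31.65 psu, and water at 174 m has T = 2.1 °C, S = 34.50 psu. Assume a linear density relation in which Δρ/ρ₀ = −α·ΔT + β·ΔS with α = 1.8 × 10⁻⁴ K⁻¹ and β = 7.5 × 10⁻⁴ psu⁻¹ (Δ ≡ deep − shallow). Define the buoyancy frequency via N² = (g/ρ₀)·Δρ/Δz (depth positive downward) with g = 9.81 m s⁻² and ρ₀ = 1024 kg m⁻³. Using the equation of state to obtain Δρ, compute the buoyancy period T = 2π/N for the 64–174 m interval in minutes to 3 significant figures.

7.82 min

ΔT = +0.7 K, ΔS = +2.85 psu (deep − shallow).
Δρ/ρ₀ = −αΔT + βΔS = -1.26 × 10⁻⁴ + 2.1375 × 10⁻³ = 2.0115 × 10⁻³, so Δρ ≈ 2.060 kg m⁻³.
N² = (g/ρ₀)·Δρ/Δz = g·(Δρ/ρ₀)/Δz = 9.81 × 2.0115 × 10⁻³ / 110 = 1.7939 × 10⁻⁴ s⁻².
N = √(1.7939 × 10⁻⁴) = 0.013394 rad s⁻¹ → T = 2π/N = 469.10 s = 7.8183 min ≈ 7.82 min.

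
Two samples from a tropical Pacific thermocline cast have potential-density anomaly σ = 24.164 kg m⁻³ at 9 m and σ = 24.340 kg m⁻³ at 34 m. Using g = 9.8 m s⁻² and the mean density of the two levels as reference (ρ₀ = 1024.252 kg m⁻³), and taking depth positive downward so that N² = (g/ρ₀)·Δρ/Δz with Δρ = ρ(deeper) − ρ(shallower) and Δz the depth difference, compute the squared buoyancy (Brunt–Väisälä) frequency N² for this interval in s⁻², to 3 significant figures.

Δρ = 1024.340 − 1024.164 = 0.176 kg m⁻³ over Δz = 34 − 9 = 25 m.
N² = (9.8/1024.252) × (0.176/25) = 6.7358 × 10⁻⁵ s⁻² ≈ 6.74 × 10⁻⁵ s⁻².

6.74 × 10⁻⁵ s⁻²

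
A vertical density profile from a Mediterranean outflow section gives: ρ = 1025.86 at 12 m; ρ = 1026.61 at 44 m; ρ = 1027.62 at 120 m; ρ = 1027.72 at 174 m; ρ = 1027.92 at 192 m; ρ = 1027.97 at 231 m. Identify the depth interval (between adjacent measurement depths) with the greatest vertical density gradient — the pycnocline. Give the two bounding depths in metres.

Compute the density gradient over each adjacent pair:
  12–44 m: Δρ/Δz = 0.75/32 = 0.023 kg m⁻⁴
  44–120 m: Δρ/Δz = 1.01/76 = 0.013 kg m⁻⁴
  120–174 m: Δρ/Δz = 0.10/54 = 1.9 × 10⁻³ kg m⁻⁴
  174–192 m: Δρ/Δz = 0.20/18 = 0.011 kg m⁻⁴
  192–231 m: Δρ/Δz = 0.05/39 = 1.3 × 10⁻³ kg m⁻⁴
The largest gradient is in the 12–44 m interval — the pycnocline.

12–44 m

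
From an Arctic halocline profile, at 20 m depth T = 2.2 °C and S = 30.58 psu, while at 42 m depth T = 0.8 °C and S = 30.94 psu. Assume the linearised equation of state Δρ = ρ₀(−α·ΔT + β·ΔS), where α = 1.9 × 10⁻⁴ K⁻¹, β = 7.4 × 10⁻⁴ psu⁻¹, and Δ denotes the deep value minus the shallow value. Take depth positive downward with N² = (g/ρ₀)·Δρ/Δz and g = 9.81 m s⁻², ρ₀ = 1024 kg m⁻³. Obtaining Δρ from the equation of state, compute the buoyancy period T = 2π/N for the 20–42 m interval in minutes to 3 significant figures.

ΔT = -1.4 K, ΔS = +0.36 psu (deep − shallow).
Δρ/ρ₀ = −αΔT + βΔS = 2.66 × 10⁻⁴ + 2.664 × 10⁻⁴ = 5.324 × 10⁻⁴, so Δρ ≈ 0.5452 kg m⁻³.
N² = (g/ρ₀)·Δρ/Δz = g·(Δρ/ρ₀)/Δz = 9.81 × 5.324 × 10⁻⁴ / 22 = 2.3740 × 10⁻⁴ s⁻².
N = √(2.3740 × 10⁻⁴) = 0.015408 rad s⁻¹ → T = 2π/N = 407.79 s = 6.7965 min ≈ 6.80 min.

6.80 min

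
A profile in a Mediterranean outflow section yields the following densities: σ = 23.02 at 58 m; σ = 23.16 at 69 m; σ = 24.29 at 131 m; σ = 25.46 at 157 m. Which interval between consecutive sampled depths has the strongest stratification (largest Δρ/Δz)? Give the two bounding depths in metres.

Compute the density gradient over each adjacent pair:
  58–69 m: Δρ/Δz = 0.14/11 = 0.013 kg m⁻⁴
  69–131 m: Δρ/Δz = 1.13/62 = 0.018 kg m⁻⁴
  131–157 m: Δρ/Δz = 1.17/26 = 0.045 kg m⁻⁴
The largest gradient is in the 131–157 m interval — the pycnocline.

131–157 m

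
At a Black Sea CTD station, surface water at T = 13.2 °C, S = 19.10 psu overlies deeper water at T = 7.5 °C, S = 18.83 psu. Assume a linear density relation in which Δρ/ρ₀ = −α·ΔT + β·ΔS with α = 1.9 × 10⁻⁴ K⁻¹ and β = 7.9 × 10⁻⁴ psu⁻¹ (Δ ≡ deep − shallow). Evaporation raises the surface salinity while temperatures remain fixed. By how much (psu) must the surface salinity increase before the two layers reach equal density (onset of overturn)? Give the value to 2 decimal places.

Neutral buoyancy requires −α(T_deep − T_surf) + β(S_deep − S_surf′) = 0.
S_surf′ = S_deep − (α/β)·ΔT = 18.83 − (1.9 × 10⁻⁴/7.9 × 10⁻⁴)·(-5.7) = 20.2009 psu.
Increase required: 20.2009 − 19.10 = 1.1009 psu.

1.10 psu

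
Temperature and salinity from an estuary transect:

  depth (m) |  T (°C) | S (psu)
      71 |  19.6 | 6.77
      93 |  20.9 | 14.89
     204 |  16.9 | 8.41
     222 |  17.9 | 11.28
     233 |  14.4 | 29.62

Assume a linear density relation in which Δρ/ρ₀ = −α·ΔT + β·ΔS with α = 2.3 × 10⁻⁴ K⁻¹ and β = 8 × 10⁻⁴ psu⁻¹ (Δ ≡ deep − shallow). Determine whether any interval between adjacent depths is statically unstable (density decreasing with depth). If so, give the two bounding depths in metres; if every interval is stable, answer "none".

93–204 m

Evaluate Δρ/ρ₀ = −αΔT + βΔS across each adjacent pair:
  71–93 m: −αΔT+βΔS = −(2.3 × 10⁻⁴)(+1.3)+(8 × 10⁻⁴)(+8.12) = 6.2 × 10⁻³ → stable
  93–204 m: −αΔT+βΔS = −(2.3 × 10⁻⁴)(-4.0)+(8 × 10⁻⁴)(-6.48) = -4.3 × 10⁻³ → UNSTABLE
  204–222 m: −αΔT+βΔS = −(2.3 × 10⁻⁴)(+1.0)+(8 × 10⁻⁴)(+2.87) = 2.1 × 10⁻³ → stable
  222–233 m: −αΔT+βΔS = −(2.3 × 10⁻⁴)(-3.5)+(8 × 10⁻⁴)(+18.34) = 0.015 → stable
The 93–204 m interval has Δρ < 0: lighter water underlies denser water.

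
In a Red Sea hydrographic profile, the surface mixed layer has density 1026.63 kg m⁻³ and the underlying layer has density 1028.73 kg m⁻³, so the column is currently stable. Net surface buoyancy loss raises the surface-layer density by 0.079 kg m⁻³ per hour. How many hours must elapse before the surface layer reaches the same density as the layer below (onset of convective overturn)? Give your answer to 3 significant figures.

Density deficit of the surface layer: 1028.73 − 1026.63 = 2.1 kg m⁻³.
Required change = 2.1 / 0.079 = 26.6 hours.

26.6 hours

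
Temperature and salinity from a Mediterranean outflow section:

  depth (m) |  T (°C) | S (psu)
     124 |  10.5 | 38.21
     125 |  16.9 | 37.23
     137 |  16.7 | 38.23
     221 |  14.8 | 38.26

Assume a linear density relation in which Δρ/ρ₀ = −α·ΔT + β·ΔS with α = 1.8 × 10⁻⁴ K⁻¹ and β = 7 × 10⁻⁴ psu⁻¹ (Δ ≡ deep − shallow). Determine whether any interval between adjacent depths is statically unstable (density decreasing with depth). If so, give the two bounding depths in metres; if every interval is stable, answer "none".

124–125 m

Evaluate Δρ/ρ₀ = −αΔT + βΔS across each adjacent pair:
  124–125 m: −αΔT+βΔS = −(1.8 × 10⁻⁴)(+6.4)+(7 × 10⁻⁴)(-0.98) = -1.8 × 10⁻³ → UNSTABLE
  125–137 m: −αΔT+βΔS = −(1.8 × 10⁻⁴)(-0.2)+(7 × 10⁻⁴)(+1.00) = 7.4 × 10⁻⁴ → stable
  137–221 m: −αΔT+βΔS = −(1.8 × 10⁻⁴)(-1.9)+(7 × 10⁻⁴)(+0.03) = 3.6 × 10⁻⁴ → stable
The 124–125 m interval has Δρ < 0: lighter water underlies denser water.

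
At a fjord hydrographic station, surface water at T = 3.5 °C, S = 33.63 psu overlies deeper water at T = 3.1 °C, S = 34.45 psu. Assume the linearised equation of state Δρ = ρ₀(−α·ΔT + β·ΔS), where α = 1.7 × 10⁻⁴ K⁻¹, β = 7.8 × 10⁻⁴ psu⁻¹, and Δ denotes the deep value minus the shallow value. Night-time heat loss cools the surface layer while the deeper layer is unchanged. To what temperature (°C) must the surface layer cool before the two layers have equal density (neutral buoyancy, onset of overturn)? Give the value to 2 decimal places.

Neutral buoyancy requires Δρ = 0, i.e. −α(T_deep − T_surf′) + β(S_deep − S_surf) = 0.
T_surf′ = T_deep − (β/α)·ΔS = 3.1 − (7.8 × 10⁻⁴/1.7 × 10⁻⁴)·(+0.82) = -0.6624 °C.
Cooling required: 3.5 − (-0.6624) = 4.1624 °C.

-0.66 °C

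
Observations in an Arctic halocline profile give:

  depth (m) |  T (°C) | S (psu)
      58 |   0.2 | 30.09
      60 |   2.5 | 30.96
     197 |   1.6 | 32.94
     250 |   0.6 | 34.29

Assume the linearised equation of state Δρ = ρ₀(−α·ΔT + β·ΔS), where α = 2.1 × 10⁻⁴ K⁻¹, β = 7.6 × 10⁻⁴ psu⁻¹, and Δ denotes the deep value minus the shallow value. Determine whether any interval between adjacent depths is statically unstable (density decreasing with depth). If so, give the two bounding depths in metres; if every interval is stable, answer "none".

Evaluate Δρ/ρ₀ = −αΔT + βΔS across each adjacent pair:
  58–60 m: −αΔT+βΔS = −(2.1 × 10⁻⁴)(+2.3)+(7.6 × 10⁻⁴)(+0.87) = 1.8 × 10⁻⁴ → stable
  60–197 m: −αΔT+βΔS = −(2.1 × 10⁻⁴)(-0.9)+(7.6 × 10⁻⁴)(+1.98) = 1.7 × 10⁻³ → stable
  197–250 m: −αΔT+βΔS = −(2.1 × 10⁻⁴)(-1.0)+(7.6 × 10⁻⁴)(+1.35) = 1.2 × 10⁻³ → stable
Every interval has Δρ > 0: the column is stably stratified throughout.

none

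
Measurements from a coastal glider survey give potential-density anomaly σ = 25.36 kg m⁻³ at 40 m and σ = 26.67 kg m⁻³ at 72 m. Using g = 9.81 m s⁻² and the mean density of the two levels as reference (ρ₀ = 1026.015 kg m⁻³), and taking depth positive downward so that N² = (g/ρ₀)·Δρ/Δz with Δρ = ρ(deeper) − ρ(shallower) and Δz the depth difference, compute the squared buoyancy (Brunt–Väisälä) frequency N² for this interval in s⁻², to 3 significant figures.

Δρ = 1026.67 − 1025.36 = 1.31 kg m⁻³ over Δz = 72 − 40 = 32 m.
N² = (9.81/1026.015) × (1.31/32) = 3.9141 × 10⁻⁴ s⁻² ≈ 3.91 × 10⁻⁴ s⁻².

3.91 × 10⁻⁴ s⁻²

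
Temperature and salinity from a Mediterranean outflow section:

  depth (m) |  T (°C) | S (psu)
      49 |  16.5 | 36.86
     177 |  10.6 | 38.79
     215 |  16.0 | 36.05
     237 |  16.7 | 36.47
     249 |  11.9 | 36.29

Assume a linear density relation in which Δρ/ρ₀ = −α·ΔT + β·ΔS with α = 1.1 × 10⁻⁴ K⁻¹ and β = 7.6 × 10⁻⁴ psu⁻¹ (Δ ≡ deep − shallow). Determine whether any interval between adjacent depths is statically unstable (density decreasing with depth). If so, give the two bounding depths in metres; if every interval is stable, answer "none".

Evaluate Δρ/ρ₀ = −αΔT + βΔS across each adjacent pair:
  49–177 m: −αΔT+βΔS = −(1.1 × 10⁻⁴)(-5.9)+(7.6 × 10⁻⁴)(+1.93) = 2.1 × 10⁻³ → stable
  177–215 m: −αΔT+βΔS = −(1.1 × 10⁻⁴)(+5.4)+(7.6 × 10⁻⁴)(-2.74) = -2.7 × 10⁻³ → UNSTABLE
  215–237 m: −αΔT+βΔS = −(1.1 × 10⁻⁴)(+0.7)+(7.6 × 10⁻⁴)(+0.42) = 2.4 × 10⁻⁴ → stable
  237–249 m: −αΔT+βΔS = −(1.1 × 10⁻⁴)(-4.8)+(7.6 × 10⁻⁴)(-0.18) = 3.9 × 10⁻⁴ → stable
The 177–215 m interval has Δρ < 0: lighter water underlies denser water.

177–215 m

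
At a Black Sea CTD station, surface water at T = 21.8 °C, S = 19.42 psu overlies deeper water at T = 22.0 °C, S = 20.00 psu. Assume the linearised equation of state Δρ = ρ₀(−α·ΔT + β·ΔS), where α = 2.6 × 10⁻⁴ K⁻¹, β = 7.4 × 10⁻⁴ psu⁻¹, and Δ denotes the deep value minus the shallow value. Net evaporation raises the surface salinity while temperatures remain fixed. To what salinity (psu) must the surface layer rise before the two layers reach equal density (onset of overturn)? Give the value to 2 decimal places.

Neutral buoyancy requires −α(T_deep − T_surf) + β(S_deep − S_surf′) = 0.
S_surf′ = S_deep − (α/β)·ΔT = 20.00 − (2.6 × 10⁻⁴/7.4 × 10⁻⁴)·(+0.2) = 19.9297 psu.
Increase required: 19.9297 − 19.42 = 0.5097 psu.

19.93 psu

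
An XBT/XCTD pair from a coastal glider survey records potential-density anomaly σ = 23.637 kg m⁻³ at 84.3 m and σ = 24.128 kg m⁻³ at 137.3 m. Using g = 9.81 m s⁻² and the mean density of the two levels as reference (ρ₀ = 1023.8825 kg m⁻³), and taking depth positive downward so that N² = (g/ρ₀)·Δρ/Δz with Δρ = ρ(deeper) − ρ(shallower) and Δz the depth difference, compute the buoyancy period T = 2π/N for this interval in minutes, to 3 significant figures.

11.1 min

Δρ = 1024.128 − 1023.637 = 0.491 kg m⁻³ over Δz = 137.3 − 84.3 = 53 m.
N² = (9.81/1023.8825) × (0.491/53) = 8.8761 × 10⁻⁵ s⁻².
N = √(8.8761 × 10⁻⁵) = 9.4213 × 10⁻³ rad s⁻¹, so T = 2π/N = 666.91 s = 11.115 min ≈ 11.1 min.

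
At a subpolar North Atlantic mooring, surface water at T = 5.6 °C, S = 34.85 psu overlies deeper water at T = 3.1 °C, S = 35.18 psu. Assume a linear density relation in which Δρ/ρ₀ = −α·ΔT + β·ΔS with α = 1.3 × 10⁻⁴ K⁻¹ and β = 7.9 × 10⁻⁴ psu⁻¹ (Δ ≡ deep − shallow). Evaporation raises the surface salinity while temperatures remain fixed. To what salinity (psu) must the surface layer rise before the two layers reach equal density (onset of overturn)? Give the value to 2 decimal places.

35.59 psu

Neutral buoyancy requires −α(T_deep − T_surf) + β(S_deep − S_surf′) = 0.
S_surf′ = S_deep − (α/β)·ΔT = 35.18 − (1.3 × 10⁻⁴/7.9 × 10⁻⁴)·(-2.5) = 35.5914 psu.
Increase required: 35.5914 − 34.85 = 0.7414 psu.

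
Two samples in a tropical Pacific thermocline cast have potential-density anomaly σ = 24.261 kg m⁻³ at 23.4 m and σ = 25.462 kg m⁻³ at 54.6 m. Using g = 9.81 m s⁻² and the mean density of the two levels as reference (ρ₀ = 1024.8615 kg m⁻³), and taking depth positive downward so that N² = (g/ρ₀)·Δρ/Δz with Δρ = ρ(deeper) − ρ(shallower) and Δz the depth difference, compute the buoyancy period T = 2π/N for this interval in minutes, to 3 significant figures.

5.46 min

Δρ = 1025.462 − 1024.261 = 1.201 kg m⁻³ over Δz = 54.6 − 23.4 = 31.2 m.
N² = (9.81/1024.8615) × (1.201/31.2) = 3.6846 × 10⁻⁴ s⁻².
N = √(3.6846 × 10⁻⁴) = 0.019195 rad s⁻¹, so T = 2π/N = 327.33 s = 5.4555 min ≈ 5.46 min.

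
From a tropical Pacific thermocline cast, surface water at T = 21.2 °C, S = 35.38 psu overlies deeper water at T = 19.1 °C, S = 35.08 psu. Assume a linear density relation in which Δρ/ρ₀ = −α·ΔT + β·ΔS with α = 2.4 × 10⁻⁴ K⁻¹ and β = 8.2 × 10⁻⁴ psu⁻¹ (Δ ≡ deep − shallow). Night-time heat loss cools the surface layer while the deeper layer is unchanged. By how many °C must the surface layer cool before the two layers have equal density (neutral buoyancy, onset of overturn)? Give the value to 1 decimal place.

Neutral buoyancy requires Δρ = 0, i.e. −α(T_deep − T_surf′) + β(S_deep − S_surf) = 0.
T_surf′ = T_deep − (β/α)·ΔS = 19.1 − (8.2 × 10⁻⁴/2.4 × 10⁻⁴)·(-0.30) = 20.125 °C.
Cooling required: 21.2 − (20.125) = 1.075 °C.

1.1 °C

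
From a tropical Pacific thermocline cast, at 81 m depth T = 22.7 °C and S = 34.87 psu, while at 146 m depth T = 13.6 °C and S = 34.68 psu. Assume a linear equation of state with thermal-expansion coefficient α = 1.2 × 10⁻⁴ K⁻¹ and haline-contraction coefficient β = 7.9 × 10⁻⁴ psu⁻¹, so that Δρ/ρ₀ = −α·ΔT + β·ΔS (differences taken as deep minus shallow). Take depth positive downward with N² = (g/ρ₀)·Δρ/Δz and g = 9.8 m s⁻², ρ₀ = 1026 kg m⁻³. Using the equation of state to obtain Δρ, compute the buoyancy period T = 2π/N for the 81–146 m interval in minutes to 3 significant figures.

ΔT = -9.1 K, ΔS = -0.19 psu (deep − shallow).
Δρ/ρ₀ = −αΔT + βΔS = 1.092 × 10⁻³ − 1.501 × 10⁻⁴ = 9.419 × 10⁻⁴, so Δρ ≈ 0.9664 kg m⁻³.
N² = (g/ρ₀)·Δρ/Δz = g·(Δρ/ρ₀)/Δz = 9.8 × 9.419 × 10⁻⁴ / 65 = 1.4201 × 10⁻⁴ s⁻².
N = √(1.4201 × 10⁻⁴) = 0.011917 rad s⁻¹ → T = 2π/N = 527.25 s = 8.7875 min ≈ 8.79 min.

8.79 min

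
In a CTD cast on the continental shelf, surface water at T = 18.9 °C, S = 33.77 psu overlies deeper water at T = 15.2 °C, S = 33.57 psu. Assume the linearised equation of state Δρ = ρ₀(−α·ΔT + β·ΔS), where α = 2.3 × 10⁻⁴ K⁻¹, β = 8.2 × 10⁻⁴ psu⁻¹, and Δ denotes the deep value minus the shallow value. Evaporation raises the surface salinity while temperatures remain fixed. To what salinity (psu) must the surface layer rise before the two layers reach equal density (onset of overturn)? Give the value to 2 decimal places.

34.61 psu

Neutral buoyancy requires −α(T_deep − T_surf) + β(S_deep − S_surf′) = 0.
S_surf′ = S_deep − (α/β)·ΔT = 33.57 − (2.3 × 10⁻⁴/8.2 × 10⁻⁴)·(-3.7) = 34.6078 psu.
Increase required: 34.6078 − 33.77 = 0.8378 psu.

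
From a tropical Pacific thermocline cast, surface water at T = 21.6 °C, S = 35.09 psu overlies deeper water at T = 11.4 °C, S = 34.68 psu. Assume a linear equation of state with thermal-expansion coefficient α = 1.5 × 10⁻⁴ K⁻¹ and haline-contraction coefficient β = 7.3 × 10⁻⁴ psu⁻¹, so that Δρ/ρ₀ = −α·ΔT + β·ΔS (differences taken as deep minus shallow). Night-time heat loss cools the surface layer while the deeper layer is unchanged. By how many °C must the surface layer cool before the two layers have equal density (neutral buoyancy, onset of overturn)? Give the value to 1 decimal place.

8.2 °C

Neutral buoyancy requires Δρ = 0, i.e. −α(T_deep − T_surf′) + β(S_deep − S_surf) = 0.
T_surf′ = T_deep − (β/α)·ΔS = 11.4 − (7.3 × 10⁻⁴/1.5 × 10⁻⁴)·(-0.41) = 13.395 °C.
Cooling required: 21.6 − (13.395) = 8.205 °C.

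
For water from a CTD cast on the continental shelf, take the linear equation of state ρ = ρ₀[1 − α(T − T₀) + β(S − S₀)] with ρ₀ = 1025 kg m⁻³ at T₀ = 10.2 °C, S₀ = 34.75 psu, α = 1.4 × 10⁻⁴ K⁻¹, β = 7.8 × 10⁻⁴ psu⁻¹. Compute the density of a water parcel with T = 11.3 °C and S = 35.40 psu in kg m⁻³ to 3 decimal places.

1025.362 kg m⁻³

T − T₀ = +1.1 K, S − S₀ = +0.65 psu.
Bracket = 1 − α·(+1.1) + β·(+0.65) = 1 + (3.53 × 10⁻⁴) = 1.0003530.
ρ = 1025 × 1.0003530 = 1025.362 kg m⁻³.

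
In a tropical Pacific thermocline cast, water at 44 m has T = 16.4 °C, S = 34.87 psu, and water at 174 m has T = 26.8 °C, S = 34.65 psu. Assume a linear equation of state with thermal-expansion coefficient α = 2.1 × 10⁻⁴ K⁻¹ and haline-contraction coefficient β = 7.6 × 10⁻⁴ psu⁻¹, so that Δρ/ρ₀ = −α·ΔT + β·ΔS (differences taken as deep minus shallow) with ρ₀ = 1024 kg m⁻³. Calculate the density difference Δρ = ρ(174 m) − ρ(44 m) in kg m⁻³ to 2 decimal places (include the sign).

-2.41 kg m⁻³

ΔT = +10.4 K, ΔS = -0.22 psu (deep − shallow).
Δρ/ρ₀ = −(2.1 × 10⁻⁴)(+10.4) + (7.6 × 10⁻⁴)(-0.22) = -2.3512 × 10⁻³.
Δρ = 1024 × (-2.3512 × 10⁻³) = -2.41 kg m⁻³.
Negative Δρ: lighter below, statically unstable.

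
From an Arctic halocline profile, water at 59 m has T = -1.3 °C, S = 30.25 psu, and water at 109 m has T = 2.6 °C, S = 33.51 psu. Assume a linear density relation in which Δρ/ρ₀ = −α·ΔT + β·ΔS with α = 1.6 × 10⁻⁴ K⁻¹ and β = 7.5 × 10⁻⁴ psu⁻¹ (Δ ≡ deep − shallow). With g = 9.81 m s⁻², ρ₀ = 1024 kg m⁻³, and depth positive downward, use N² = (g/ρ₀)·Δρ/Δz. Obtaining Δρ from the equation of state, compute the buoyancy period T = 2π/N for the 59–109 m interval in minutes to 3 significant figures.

5.54 min

ΔT = +3.9 K, ΔS = +3.26 psu (deep − shallow).
Δρ/ρ₀ = −αΔT + βΔS = -6.24 × 10⁻⁴ + 2.445 × 10⁻³ = 1.821 × 10⁻³, so Δρ ≈ 1.865 kg m⁻³.
N² = (g/ρ₀)·Δρ/Δz = g·(Δρ/ρ₀)/Δz = 9.81 × 1.821 × 10⁻³ / 50 = 3.5728 × 10⁻⁴ s⁻².
N = √(3.5728 × 10⁻⁴) = 0.018902 rad s⁻¹ → T = 2π/N = 332.41 s = 5.5402 min ≈ 5.54 min.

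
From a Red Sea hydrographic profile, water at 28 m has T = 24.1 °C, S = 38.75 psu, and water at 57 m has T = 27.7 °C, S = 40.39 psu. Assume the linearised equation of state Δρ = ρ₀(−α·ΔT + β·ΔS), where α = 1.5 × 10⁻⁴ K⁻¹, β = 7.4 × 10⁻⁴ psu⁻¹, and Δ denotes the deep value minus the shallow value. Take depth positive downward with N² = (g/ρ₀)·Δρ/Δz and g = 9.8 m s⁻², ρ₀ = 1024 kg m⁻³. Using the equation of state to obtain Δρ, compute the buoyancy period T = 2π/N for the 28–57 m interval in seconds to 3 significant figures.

416 s

ΔT = +3.6 K, ΔS = +1.64 psu (deep − shallow).
Δρ/ρ₀ = −αΔT + βΔS = -5.40 × 10⁻⁴ + 1.2136 × 10⁻³ = 6.736 × 10⁻⁴, so Δρ ≈ 0.6898 kg m⁻³.
N² = (g/ρ₀)·Δρ/Δz = g·(Δρ/ρ₀)/Δz = 9.8 × 6.736 × 10⁻⁴ / 29 = 2.2763 × 10⁻⁴ s⁻².
N = √(2.2763 × 10⁻⁴) = 0.015087 rad s⁻¹ → T = 2π/N = 416.46 s ≈ 416 s.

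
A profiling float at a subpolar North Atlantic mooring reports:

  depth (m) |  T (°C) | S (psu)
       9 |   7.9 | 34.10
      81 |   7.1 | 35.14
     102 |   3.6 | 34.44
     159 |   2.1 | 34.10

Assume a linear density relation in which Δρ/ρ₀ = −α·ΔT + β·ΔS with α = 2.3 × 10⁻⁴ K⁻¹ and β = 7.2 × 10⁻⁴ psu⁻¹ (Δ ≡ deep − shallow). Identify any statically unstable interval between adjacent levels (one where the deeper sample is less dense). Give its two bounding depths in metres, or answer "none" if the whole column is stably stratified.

none

Evaluate Δρ/ρ₀ = −αΔT + βΔS across each adjacent pair:
  9–81 m: −αΔT+βΔS = −(2.3 × 10⁻⁴)(-0.8)+(7.2 × 10⁻⁴)(+1.04) = 9.3 × 10⁻⁴ → stable
  81–102 m: −αΔT+βΔS = −(2.3 × 10⁻⁴)(-3.5)+(7.2 × 10⁻⁴)(-0.70) = 3.0 × 10⁻⁴ → stable
  102–159 m: −αΔT+βΔS = −(2.3 × 10⁻⁴)(-1.5)+(7.2 × 10⁻⁴)(-0.34) = 1.0 × 10⁻⁴ → stable
Every interval has Δρ > 0: the column is stably stratified throughout.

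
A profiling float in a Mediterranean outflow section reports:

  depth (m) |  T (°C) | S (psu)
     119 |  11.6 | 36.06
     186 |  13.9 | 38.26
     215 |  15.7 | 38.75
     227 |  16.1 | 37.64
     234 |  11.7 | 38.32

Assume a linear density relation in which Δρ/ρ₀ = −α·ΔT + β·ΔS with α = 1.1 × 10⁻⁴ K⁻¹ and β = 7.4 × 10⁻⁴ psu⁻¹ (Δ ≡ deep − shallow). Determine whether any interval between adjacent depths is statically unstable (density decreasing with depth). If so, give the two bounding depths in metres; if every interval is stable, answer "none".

Evaluate Δρ/ρ₀ = −αΔT + βΔS across each adjacent pair:
  119–186 m: −αΔT+βΔS = −(1.1 × 10⁻⁴)(+2.3)+(7.4 × 10⁻⁴)(+2.20) = 1.4 × 10⁻³ → stable
  186–215 m: −αΔT+βΔS = −(1.1 × 10⁻⁴)(+1.8)+(7.4 × 10⁻⁴)(+0.49) = 1.6 × 10⁻⁴ → stable
  215–227 m: −αΔT+βΔS = −(1.1 × 10⁻⁴)(+0.4)+(7.4 × 10⁻⁴)(-1.11) = -8.7 × 10⁻⁴ → UNSTABLE
  227–234 m: −αΔT+βΔS = −(1.1 × 10⁻⁴)(-4.4)+(7.4 × 10⁻⁴)(+0.68) = 9.9 × 10⁻⁴ → stable
The 215–227 m interval has Δρ < 0: lighter water underlies denser water.

215–227 m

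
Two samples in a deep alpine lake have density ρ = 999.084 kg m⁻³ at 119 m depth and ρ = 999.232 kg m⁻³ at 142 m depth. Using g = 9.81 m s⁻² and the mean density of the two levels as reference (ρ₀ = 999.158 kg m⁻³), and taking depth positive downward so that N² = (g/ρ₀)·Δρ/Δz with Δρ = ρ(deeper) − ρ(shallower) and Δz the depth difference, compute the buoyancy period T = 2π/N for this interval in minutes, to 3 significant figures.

13.2 min

Δρ = 999.232 − 999.084 = 0.148 kg m⁻³ over Δz = 142 − 119 = 23 m.
N² = (9.81/999.158) × (0.148/23) = 6.3178 × 10⁻⁵ s⁻².
N = √(6.3178 × 10⁻⁵) = 7.9485 × 10⁻³ rad s⁻¹, so T = 2π/N = 790.49 s = 13.175 min ≈ 13.2 min.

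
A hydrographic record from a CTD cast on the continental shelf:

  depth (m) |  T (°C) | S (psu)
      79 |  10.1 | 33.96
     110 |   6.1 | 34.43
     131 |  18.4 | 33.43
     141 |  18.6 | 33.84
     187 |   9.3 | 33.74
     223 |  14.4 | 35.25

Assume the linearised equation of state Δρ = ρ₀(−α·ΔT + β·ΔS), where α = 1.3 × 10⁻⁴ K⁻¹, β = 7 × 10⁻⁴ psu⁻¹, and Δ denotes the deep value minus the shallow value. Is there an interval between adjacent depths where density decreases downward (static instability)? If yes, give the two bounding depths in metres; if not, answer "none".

Evaluate Δρ/ρ₀ = −αΔT + βΔS across each adjacent pair:
  79–110 m: −αΔT+βΔS = −(1.3 × 10⁻⁴)(-4.0)+(7 × 10⁻⁴)(+0.47) = 8.5 × 10⁻⁴ → stable
  110–131 m: −αΔT+βΔS = −(1.3 × 10⁻⁴)(+12.3)+(7 × 10⁻⁴)(-1.00) = -2.3 × 10⁻³ → UNSTABLE
  131–141 m: −αΔT+βΔS = −(1.3 × 10⁻⁴)(+0.2)+(7 × 10⁻⁴)(+0.41) = 2.6 × 10⁻⁴ → stable
  141–187 m: −αΔT+βΔS = −(1.3 × 10⁻⁴)(-9.3)+(7 × 10⁻⁴)(-0.10) = 1.1 × 10⁻³ → stable
  187–223 m: −αΔT+βΔS = −(1.3 × 10⁻⁴)(+5.1)+(7 × 10⁻⁴)(+1.51) = 3.9 × 10⁻⁴ → stable
The 110–131 m interval has Δρ < 0: lighter water underlies denser water.

110–131 m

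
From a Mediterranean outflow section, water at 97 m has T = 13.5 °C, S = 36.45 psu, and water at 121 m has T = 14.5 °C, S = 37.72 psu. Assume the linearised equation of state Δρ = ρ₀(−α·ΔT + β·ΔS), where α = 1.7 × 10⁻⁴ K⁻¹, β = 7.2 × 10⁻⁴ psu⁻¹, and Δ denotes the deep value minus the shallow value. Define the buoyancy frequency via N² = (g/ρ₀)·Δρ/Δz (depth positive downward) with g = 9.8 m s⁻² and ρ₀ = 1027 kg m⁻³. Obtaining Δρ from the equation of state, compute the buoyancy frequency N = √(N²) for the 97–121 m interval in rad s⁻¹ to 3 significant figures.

0.0174 rad s⁻¹

ΔT = +1.0 K, ΔS = +1.27 psu (deep − shallow).
Δρ/ρ₀ = −αΔT + βΔS = -1.70 × 10⁻⁴ + 9.144 × 10⁻⁴ = 7.444 × 10⁻⁴, so Δρ ≈ 0.7645 kg m⁻³.
N² = (g/ρ₀)·Δρ/Δz = g·(Δρ/ρ₀)/Δz = 9.8 × 7.444 × 10⁻⁴ / 24 = 3.0396 × 10⁻⁴ s⁻².
N = √(3.0396 × 10⁻⁴) = 0.017434 rad s⁻¹ ≈ 0.0174 rad s⁻¹.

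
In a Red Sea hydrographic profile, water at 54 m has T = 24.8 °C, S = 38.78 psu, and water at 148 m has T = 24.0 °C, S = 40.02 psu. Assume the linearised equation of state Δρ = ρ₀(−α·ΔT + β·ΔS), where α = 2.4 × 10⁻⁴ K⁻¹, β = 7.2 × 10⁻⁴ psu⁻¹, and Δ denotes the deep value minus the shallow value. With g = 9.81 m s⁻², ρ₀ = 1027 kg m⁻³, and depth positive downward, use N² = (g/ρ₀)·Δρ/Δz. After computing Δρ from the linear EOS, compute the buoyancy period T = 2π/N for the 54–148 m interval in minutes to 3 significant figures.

ΔT = -0.8 K, ΔS = +1.24 psu (deep − shallow).
Δρ/ρ₀ = −αΔT + βΔS = 1.92 × 10⁻⁴ + 8.928 × 10⁻⁴ = 1.0848 × 10⁻³, so Δρ ≈ 1.114 kg m⁻³.
N² = (g/ρ₀)·Δρ/Δz = g·(Δρ/ρ₀)/Δz = 9.81 × 1.0848 × 10⁻³ / 94 = 1.1321 × 10⁻⁴ s⁻².
N = √(1.1321 × 10⁻⁴) = 0.010640 rad s⁻¹ → T = 2π/N = 590.52 s = 9.8420 min ≈ 9.84 min.

9.84 min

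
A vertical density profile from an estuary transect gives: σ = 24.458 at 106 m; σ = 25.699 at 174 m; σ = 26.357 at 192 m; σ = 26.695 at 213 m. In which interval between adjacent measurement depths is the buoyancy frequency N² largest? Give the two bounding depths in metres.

Compute the density gradient over each adjacent pair:
  106–174 m: Δρ/Δz = 1.241/68 = 0.018 kg m⁻⁴
  174–192 m: Δρ/Δz = 0.658/18 = 0.037 kg m⁻⁴
  192–213 m: Δρ/Δz = 0.338/21 = 0.016 kg m⁻⁴
The largest gradient is in the 174–192 m interval — the pycnocline.

174–192 m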